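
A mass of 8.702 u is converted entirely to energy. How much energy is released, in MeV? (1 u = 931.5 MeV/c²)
E = mc² = 8106 MeV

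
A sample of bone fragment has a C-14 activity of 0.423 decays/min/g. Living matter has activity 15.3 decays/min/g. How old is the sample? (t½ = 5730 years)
Age = t½ × log₂(A₀/A) = 29660 years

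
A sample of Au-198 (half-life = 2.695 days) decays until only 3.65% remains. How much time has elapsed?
t = t½ × log₂(N₀/N) = 12.87 days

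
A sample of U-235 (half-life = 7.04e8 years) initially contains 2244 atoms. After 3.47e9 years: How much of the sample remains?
N = N₀(1/2)^(t/t½) = 73.66 atoms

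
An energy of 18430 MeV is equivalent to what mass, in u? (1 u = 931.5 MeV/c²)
m = E/c² = 19.79 u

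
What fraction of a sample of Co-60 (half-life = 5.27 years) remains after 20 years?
N/N₀ = (1/2)^(t/t½) = 0.07204 = 7.2%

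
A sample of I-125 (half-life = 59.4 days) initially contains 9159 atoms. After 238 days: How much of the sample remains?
N = N₀(1/2)^(t/t½) = 569.8 atoms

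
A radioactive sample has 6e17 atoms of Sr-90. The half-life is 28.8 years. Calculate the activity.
A = λN = 1.444e16 decays/year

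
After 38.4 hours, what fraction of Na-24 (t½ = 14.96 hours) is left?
N/N₀ = (1/2)^(t/t½) = 0.1688 = 16.9%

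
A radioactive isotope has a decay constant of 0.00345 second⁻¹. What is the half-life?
t½ = ln(2)/λ = 200.9 seconds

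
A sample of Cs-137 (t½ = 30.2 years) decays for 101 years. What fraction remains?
N/N₀ = (1/2)^(t/t½) = 0.09846 = 9.85%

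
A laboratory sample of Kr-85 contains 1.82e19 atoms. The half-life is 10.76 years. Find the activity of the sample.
A = λN = 1.172e18 decays/year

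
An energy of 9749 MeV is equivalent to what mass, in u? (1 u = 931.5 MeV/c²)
m = E/c² = 10.47 u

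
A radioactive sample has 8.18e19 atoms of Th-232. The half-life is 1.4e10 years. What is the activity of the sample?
A = λN = 4.05e9 decays/year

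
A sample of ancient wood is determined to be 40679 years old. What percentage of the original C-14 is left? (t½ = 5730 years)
N/N₀ = (1/2)^(t/t½) = 0.007293 = 0.729%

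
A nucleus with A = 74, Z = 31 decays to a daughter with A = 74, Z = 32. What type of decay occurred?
ΔA = 0, ΔZ = +1 ⇒ beta-minus decay (β⁻)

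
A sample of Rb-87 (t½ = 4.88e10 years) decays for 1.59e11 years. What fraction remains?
N/N₀ = (1/2)^(t/t½) = 0.1045 = 10.5%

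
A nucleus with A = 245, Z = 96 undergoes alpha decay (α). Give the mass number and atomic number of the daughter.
Daughter: A = 241, Z = 94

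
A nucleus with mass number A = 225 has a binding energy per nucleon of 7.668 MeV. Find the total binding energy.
B.E. = 7.668 × 225 = 1725 MeV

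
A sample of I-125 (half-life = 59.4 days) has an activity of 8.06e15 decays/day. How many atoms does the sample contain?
N = A/λ = 6.907e17 atoms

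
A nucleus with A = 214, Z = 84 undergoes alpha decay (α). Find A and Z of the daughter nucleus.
Daughter: A = 210, Z = 82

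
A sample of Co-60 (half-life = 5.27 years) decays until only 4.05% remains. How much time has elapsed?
t = t½ × log₂(N₀/N) = 24.38 years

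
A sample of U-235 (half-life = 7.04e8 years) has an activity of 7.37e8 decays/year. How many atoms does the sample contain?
N = A/λ = 7.485e17 atoms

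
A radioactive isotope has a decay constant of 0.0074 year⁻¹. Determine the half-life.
t½ = ln(2)/λ = 93.67 years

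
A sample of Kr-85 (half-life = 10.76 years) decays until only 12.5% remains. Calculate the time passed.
t = t½ × log₂(N₀/N) = 32.28 years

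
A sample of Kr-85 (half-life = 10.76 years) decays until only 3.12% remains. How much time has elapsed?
t = t½ × log₂(N₀/N) = 53.82 years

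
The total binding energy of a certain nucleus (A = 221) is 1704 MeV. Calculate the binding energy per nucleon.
B.E./A = 1704/221 = 7.71 MeV/nucleon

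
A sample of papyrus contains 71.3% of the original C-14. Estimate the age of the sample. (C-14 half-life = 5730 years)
Age = t½ × log₂(1/ratio) = 2796 years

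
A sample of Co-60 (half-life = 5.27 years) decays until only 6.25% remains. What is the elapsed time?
t = t½ × log₂(N₀/N) = 21.08 years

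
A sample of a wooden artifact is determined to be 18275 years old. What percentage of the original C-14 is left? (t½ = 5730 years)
N/N₀ = (1/2)^(t/t½) = 0.1096 = 11%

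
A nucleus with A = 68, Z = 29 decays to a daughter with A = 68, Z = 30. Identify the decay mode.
ΔA = 0, ΔZ = +1 ⇒ beta-minus decay (β⁻)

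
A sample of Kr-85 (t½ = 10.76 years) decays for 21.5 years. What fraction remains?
N/N₀ = (1/2)^(t/t½) = 0.2503 = 25%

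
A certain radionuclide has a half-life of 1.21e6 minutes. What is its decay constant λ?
λ = ln(2)/t½ = 5.728e-7 minute⁻¹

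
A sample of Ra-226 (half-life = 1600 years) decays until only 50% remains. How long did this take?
t = t½ × log₂(N₀/N) = 1600 years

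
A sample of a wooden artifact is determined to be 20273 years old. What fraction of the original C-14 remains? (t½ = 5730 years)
N/N₀ = (1/2)^(t/t½) = 0.08609 = 8.61%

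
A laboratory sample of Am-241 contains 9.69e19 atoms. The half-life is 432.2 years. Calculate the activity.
A = λN = 1.554e17 decays/year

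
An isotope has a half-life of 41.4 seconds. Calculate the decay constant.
λ = ln(2)/t½ = 0.01674 second⁻¹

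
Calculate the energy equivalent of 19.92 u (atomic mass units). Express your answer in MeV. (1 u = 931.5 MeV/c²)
E = mc² = 18560 MeV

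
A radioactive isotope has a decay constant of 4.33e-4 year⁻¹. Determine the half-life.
t½ = ln(2)/λ = 1601 years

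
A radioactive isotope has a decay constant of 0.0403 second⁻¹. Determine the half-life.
t½ = ln(2)/λ = 17.2 seconds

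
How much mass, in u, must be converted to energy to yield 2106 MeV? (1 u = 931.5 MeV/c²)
m = E/c² = 2.261 u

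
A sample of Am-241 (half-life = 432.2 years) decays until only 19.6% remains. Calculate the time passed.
t = t½ × log₂(N₀/N) = 1016 years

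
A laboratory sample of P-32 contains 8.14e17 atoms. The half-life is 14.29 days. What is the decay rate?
A = λN = 3.948e16 decays/day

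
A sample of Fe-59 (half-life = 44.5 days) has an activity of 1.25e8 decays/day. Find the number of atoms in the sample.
N = A/λ = 8.025e9 atoms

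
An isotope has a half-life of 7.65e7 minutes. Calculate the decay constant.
λ = ln(2)/t½ = 9.061e-9 minute⁻¹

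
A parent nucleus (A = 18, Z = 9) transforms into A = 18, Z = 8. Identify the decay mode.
ΔA = 0, ΔZ = -1 ⇒ beta-plus decay (β⁺) or electron capture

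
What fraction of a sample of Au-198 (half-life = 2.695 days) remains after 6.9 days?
N/N₀ = (1/2)^(t/t½) = 0.1695 = 17%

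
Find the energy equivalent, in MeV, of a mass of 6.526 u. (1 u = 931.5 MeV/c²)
E = mc² = 6079 MeV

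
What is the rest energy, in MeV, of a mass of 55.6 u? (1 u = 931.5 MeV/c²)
E = mc² = 51790 MeV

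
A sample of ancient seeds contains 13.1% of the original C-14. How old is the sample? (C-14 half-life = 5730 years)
Age = t½ × log₂(1/ratio) = 16800 years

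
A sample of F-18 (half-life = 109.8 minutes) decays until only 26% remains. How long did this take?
t = t½ × log₂(N₀/N) = 213.4 minutes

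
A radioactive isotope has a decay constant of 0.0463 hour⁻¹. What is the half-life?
t½ = ln(2)/λ = 14.97 hours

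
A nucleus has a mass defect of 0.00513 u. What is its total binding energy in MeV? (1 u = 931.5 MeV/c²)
B.E. = Δm × 931.5 = 4.779 MeV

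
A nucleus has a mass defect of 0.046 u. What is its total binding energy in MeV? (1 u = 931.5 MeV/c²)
B.E. = Δm × 931.5 = 42.85 MeV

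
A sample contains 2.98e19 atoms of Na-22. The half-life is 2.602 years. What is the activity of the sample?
A = λN = 7.938e18 decays/year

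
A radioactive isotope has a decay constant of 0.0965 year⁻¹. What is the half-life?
t½ = ln(2)/λ = 7.183 years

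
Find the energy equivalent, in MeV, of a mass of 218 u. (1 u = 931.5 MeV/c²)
E = mc² = 2.031e5 MeV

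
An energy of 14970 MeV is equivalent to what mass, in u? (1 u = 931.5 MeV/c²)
m = E/c² = 16.07 u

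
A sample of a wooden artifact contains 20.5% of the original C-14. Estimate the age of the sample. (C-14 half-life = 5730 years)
Age = t½ × log₂(1/ratio) = 13100 years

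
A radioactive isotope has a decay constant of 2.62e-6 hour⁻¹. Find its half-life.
t½ = ln(2)/λ = 2.646e5 hours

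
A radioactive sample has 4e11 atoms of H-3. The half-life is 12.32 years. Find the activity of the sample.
A = λN = 2.25e10 decays/year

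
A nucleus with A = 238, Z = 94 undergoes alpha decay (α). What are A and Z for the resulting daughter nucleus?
Daughter: A = 234, Z = 92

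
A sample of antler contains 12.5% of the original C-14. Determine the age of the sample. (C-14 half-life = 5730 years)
Age = t½ × log₂(1/ratio) = 17190 years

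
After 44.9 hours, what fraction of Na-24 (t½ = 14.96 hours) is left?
N/N₀ = (1/2)^(t/t½) = 0.1249 = 12.5%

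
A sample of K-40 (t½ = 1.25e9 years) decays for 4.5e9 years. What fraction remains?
N/N₀ = (1/2)^(t/t½) = 0.08247 = 8.25%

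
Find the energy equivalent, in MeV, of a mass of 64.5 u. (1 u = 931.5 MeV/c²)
E = mc² = 60080 MeV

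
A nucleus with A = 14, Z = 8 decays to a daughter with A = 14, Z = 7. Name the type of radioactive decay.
ΔA = 0, ΔZ = -1 ⇒ beta-plus decay (β⁺) or electron capture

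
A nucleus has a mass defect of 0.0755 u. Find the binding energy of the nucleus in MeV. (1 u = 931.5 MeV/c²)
B.E. = Δm × 931.5 = 70.33 MeV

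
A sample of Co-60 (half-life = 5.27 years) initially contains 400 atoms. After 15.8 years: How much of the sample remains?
N = N₀(1/2)^(t/t½) = 50.07 atoms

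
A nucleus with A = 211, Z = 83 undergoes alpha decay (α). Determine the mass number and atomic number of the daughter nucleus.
Daughter: A = 207, Z = 81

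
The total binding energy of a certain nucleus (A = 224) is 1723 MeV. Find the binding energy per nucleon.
B.E./A = 1723/224 = 7.692 MeV/nucleon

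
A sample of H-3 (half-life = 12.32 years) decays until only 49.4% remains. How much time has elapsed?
t = t½ × log₂(N₀/N) = 12.53 years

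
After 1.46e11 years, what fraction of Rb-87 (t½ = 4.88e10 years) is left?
N/N₀ = (1/2)^(t/t½) = 0.1257 = 12.6%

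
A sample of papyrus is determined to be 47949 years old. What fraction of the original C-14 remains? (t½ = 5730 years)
N/N₀ = (1/2)^(t/t½) = 0.003027 = 0.303%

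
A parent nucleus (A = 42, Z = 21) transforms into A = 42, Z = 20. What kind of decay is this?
ΔA = 0, ΔZ = -1 ⇒ beta-plus decay (β⁺) or electron capture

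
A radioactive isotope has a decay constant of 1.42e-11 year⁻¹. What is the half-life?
t½ = ln(2)/λ = 4.881e10 years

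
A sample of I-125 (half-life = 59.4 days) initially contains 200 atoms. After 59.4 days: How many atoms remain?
N = N₀(1/2)^(t/t½) = 100 atoms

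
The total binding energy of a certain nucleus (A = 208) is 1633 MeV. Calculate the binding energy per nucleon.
B.E./A = 1633/208 = 7.851 MeV/nucleon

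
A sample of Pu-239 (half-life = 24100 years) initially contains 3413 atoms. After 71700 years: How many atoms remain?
N = N₀(1/2)^(t/t½) = 434.1 atoms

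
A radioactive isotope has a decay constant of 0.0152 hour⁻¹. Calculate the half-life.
t½ = ln(2)/λ = 45.6 hours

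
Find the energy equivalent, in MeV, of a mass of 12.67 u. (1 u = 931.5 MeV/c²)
E = mc² = 11800 MeV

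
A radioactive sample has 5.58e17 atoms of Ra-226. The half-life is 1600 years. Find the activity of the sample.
A = λN = 2.417e14 decays/year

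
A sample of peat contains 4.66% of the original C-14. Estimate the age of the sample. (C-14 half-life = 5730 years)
Age = t½ × log₂(1/ratio) = 25350 years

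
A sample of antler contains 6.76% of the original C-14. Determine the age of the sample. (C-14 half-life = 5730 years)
Age = t½ × log₂(1/ratio) = 22270 years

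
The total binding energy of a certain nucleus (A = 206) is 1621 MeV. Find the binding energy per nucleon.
B.E./A = 1621/206 = 7.869 MeV/nucleon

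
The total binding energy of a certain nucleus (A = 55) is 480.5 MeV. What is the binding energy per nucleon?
B.E./A = 480.5/55 = 8.736 MeV/nucleon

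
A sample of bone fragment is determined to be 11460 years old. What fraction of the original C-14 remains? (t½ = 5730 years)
N/N₀ = (1/2)^(t/t½) = 0.25 = 25%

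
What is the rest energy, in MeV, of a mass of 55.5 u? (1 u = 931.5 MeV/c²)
E = mc² = 51700 MeV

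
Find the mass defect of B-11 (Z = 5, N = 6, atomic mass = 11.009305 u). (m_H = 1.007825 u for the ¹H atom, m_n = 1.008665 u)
Δm = Z·m_H + N·m_n − M = 0.08181 u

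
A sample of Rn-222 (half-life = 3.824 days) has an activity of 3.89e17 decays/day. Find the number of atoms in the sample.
N = A/λ = 2.146e18 atoms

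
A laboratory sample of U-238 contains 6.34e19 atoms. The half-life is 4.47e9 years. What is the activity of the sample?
A = λN = 9.831e9 decays/year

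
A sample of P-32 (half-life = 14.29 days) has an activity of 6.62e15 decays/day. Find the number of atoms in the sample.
N = A/λ = 1.365e17 atoms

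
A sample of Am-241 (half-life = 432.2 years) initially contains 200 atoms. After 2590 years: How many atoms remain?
N = N₀(1/2)^(t/t½) = 3.141 atoms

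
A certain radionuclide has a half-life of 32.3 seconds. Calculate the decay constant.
λ = ln(2)/t½ = 0.02146 second⁻¹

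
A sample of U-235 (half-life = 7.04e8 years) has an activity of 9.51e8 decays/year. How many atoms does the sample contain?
N = A/λ = 9.659e17 atoms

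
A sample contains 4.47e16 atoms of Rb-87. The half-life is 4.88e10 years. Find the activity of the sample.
A = λN = 6.349e5 decays/year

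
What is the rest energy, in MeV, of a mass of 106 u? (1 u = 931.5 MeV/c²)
E = mc² = 98740 MeV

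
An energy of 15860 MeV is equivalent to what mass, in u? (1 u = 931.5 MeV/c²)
m = E/c² = 17.03 u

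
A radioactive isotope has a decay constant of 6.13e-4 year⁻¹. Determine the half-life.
t½ = ln(2)/λ = 1131 years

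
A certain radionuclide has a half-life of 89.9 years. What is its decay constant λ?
λ = ln(2)/t½ = 0.00771 year⁻¹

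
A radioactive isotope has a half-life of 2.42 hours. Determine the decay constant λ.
λ = ln(2)/t½ = 0.2864 hour⁻¹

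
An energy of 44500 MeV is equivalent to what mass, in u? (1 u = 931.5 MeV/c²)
m = E/c² = 47.77 u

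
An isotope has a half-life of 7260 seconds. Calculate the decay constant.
λ = ln(2)/t½ = 9.547e-5 second⁻¹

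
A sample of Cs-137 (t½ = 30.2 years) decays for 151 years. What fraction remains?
N/N₀ = (1/2)^(t/t½) = 0.03125 = 3.12%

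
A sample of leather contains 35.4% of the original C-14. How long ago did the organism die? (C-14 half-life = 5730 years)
Age = t½ × log₂(1/ratio) = 8585 years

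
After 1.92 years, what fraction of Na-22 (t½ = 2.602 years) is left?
N/N₀ = (1/2)^(t/t½) = 0.5996 = 60%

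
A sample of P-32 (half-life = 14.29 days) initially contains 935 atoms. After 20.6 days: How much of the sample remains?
N = N₀(1/2)^(t/t½) = 344.2 atoms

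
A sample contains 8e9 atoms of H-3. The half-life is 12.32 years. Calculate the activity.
A = λN = 4.501e8 decays/year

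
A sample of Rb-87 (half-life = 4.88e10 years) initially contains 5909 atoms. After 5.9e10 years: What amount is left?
N = N₀(1/2)^(t/t½) = 2556 atoms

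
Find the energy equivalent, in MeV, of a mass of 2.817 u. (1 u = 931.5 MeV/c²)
E = mc² = 2624 MeV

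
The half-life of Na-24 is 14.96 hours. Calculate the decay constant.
λ = ln(2)/t½ = 0.04633 hour⁻¹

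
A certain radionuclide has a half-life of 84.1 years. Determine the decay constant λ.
λ = ln(2)/t½ = 0.008242 year⁻¹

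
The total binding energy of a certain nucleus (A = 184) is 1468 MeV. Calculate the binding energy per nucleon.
B.E./A = 1468/184 = 7.978 MeV/nucleon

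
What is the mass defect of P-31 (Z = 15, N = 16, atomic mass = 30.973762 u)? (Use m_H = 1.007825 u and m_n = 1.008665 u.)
Δm = Z·m_H + N·m_n − M = 0.2823 u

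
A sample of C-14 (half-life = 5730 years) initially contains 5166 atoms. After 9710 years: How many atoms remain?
N = N₀(1/2)^(t/t½) = 1596 atoms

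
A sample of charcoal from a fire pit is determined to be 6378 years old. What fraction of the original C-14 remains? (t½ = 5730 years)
N/N₀ = (1/2)^(t/t½) = 0.4623 = 46.2%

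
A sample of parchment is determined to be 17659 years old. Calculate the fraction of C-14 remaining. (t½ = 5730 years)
N/N₀ = (1/2)^(t/t½) = 0.1181 = 11.8%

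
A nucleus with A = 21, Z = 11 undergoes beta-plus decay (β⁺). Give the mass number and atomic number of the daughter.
Daughter: A = 21, Z = 10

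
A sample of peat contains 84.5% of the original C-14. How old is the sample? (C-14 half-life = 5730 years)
Age = t½ × log₂(1/ratio) = 1392 years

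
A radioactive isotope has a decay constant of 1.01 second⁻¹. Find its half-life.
t½ = ln(2)/λ = 0.6863 seconds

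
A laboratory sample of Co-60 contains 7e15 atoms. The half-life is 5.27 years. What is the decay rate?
A = λN = 9.207e14 decays/year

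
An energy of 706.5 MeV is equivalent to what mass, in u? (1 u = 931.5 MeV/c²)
m = E/c² = 0.7585 u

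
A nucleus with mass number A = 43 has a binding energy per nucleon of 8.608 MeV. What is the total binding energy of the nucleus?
B.E. = 8.608 × 43 = 370.1 MeV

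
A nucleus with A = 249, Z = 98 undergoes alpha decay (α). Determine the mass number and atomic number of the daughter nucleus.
Daughter: A = 245, Z = 96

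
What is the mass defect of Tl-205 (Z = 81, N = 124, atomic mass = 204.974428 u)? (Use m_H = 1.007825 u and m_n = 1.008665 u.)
Δm = Z·m_H + N·m_n − M = 1.734 u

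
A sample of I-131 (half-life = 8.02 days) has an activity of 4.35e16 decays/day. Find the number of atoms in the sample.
N = A/λ = 5.033e17 atoms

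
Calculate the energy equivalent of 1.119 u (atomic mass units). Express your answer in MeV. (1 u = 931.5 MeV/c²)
E = mc² = 1042 MeV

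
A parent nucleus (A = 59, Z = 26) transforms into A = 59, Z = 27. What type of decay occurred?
ΔA = 0, ΔZ = +1 ⇒ beta-minus decay (β⁻)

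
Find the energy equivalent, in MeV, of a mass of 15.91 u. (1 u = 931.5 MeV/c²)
E = mc² = 14820 MeV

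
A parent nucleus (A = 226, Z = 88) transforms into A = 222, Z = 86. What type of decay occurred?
ΔA = -4, ΔZ = -2 ⇒ alpha decay (α)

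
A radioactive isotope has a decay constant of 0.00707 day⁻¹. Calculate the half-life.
t½ = ln(2)/λ = 98.04 days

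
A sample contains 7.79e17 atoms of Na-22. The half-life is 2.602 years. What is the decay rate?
A = λN = 2.075e17 decays/year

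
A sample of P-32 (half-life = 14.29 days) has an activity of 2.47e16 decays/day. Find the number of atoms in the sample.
N = A/λ = 5.092e17 atoms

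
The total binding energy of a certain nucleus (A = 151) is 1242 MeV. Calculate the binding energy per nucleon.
B.E./A = 1242/151 = 8.225 MeV/nucleon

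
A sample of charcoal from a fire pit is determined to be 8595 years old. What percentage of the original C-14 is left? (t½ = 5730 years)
N/N₀ = (1/2)^(t/t½) = 0.3536 = 35.4%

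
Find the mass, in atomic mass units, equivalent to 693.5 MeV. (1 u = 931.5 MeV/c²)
m = E/c² = 0.7445 u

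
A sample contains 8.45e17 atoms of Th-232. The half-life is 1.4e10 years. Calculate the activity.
A = λN = 4.184e7 decays/year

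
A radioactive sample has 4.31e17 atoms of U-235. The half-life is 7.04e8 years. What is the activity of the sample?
A = λN = 4.244e8 decays/year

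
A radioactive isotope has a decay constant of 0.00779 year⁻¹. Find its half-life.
t½ = ln(2)/λ = 88.98 years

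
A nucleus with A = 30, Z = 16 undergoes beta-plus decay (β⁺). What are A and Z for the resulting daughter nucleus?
Daughter: A = 30, Z = 15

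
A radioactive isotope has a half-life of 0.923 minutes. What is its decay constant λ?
λ = ln(2)/t½ = 0.751 minute⁻¹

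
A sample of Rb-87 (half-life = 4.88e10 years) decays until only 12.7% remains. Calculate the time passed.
t = t½ × log₂(N₀/N) = 1.453e11 years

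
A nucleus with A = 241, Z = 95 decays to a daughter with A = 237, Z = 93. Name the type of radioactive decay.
ΔA = -4, ΔZ = -2 ⇒ alpha decay (α)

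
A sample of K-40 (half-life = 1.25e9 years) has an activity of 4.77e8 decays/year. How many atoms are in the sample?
N = A/λ = 8.602e17 atoms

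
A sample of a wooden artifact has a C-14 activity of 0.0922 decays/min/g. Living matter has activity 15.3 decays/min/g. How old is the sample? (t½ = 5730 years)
Age = t½ × log₂(A₀/A) = 42260 years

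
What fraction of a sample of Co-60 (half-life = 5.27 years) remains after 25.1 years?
N/N₀ = (1/2)^(t/t½) = 0.03683 = 3.68%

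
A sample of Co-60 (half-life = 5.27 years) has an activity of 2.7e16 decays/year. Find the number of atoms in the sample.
N = A/λ = 2.053e17 atoms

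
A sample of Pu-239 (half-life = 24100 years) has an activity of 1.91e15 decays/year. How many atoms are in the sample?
N = A/λ = 6.641e19 atoms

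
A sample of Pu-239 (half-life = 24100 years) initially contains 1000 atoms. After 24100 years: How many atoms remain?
N = N₀(1/2)^(t/t½) = 500 atoms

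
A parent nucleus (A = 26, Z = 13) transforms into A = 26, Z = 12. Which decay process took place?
ΔA = 0, ΔZ = -1 ⇒ beta-plus decay (β⁺) or electron capture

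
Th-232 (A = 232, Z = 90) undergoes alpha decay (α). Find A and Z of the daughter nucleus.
Daughter: A = 228, Z = 88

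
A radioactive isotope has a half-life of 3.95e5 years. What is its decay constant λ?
λ = ln(2)/t½ = 1.755e-6 year⁻¹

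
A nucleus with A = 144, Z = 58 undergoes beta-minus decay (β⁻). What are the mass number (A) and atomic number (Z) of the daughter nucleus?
Daughter: A = 144, Z = 59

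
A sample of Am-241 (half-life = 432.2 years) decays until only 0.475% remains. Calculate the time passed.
t = t½ × log₂(N₀/N) = 3336 years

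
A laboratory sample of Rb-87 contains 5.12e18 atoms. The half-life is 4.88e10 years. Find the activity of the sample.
A = λN = 7.272e7 decays/year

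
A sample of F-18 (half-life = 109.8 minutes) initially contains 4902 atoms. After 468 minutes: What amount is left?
N = N₀(1/2)^(t/t½) = 255.4 atoms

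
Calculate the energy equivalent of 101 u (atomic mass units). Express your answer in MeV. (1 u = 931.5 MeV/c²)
E = mc² = 94080 MeV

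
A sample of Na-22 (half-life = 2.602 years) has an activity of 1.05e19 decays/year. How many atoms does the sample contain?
N = A/λ = 3.942e19 atoms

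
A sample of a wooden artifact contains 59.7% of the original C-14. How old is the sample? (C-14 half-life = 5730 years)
Age = t½ × log₂(1/ratio) = 4264 years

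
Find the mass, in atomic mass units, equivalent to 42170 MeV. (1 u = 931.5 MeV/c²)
m = E/c² = 45.27 u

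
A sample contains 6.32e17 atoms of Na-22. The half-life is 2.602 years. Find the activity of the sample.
A = λN = 1.684e17 decays/year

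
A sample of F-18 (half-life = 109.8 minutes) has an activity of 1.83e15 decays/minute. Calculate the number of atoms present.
N = A/λ = 2.899e17 atoms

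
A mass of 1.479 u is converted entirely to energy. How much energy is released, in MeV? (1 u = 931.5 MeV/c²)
E = mc² = 1378 MeV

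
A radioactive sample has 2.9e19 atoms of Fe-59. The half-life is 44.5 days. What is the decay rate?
A = λN = 4.517e17 decays/day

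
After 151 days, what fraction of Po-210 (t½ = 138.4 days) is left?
N/N₀ = (1/2)^(t/t½) = 0.4694 = 46.9%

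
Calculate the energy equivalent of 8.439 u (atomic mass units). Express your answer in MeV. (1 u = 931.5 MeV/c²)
E = mc² = 7861 MeV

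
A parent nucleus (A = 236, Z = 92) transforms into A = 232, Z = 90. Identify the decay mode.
ΔA = -4, ΔZ = -2 ⇒ alpha decay (α)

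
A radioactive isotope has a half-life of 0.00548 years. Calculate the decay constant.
λ = ln(2)/t½ = 126.5 year⁻¹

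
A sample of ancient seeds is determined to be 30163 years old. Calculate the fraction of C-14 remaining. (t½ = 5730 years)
N/N₀ = (1/2)^(t/t½) = 0.02602 = 2.6%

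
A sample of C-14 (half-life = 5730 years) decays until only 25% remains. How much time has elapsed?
t = t½ × log₂(N₀/N) = 11460 years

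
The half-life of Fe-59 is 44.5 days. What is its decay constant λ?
λ = ln(2)/t½ = 0.01558 day⁻¹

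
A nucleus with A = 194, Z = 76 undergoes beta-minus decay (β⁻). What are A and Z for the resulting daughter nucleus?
Daughter: A = 194, Z = 77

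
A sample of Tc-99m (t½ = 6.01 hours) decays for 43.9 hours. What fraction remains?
N/N₀ = (1/2)^(t/t½) = 0.006326 = 0.633%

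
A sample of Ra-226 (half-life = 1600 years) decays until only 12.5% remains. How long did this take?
t = t½ × log₂(N₀/N) = 4800 years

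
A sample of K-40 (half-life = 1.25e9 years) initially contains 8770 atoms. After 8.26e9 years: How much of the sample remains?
N = N₀(1/2)^(t/t½) = 89.91 atoms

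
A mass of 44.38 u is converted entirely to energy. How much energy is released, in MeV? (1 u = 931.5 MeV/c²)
E = mc² = 41340 MeV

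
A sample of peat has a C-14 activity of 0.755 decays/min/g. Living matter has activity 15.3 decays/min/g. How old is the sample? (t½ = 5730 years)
Age = t½ × log₂(A₀/A) = 24870 years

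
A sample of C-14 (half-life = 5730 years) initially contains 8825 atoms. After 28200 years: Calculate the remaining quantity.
N = N₀(1/2)^(t/t½) = 291.2 atoms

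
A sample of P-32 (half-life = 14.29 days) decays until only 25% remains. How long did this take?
t = t½ × log₂(N₀/N) = 28.58 days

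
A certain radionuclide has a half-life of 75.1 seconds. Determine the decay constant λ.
λ = ln(2)/t½ = 0.00923 second⁻¹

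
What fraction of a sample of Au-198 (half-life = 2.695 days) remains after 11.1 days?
N/N₀ = (1/2)^(t/t½) = 0.05756 = 5.76%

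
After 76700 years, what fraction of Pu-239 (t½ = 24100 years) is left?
N/N₀ = (1/2)^(t/t½) = 0.1101 = 11%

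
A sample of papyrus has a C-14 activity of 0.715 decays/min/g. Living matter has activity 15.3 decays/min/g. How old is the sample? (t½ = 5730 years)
Age = t½ × log₂(A₀/A) = 25320 years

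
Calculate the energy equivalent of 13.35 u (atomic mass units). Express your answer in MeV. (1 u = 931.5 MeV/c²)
E = mc² = 12440 MeV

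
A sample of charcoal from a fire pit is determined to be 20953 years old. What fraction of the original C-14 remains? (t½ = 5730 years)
N/N₀ = (1/2)^(t/t½) = 0.07929 = 7.93%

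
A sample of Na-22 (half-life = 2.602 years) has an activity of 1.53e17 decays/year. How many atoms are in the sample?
N = A/λ = 5.743e17 atoms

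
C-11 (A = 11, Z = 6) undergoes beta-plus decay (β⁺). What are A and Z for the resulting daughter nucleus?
Daughter: A = 11, Z = 5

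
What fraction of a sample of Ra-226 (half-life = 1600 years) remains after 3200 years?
N/N₀ = (1/2)^(t/t½) = 0.25 = 25%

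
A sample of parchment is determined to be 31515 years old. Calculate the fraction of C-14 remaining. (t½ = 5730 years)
N/N₀ = (1/2)^(t/t½) = 0.0221 = 2.21%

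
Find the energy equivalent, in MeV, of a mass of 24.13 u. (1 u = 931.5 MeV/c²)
E = mc² = 22480 MeV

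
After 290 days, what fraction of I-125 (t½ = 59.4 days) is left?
N/N₀ = (1/2)^(t/t½) = 0.03391 = 3.39%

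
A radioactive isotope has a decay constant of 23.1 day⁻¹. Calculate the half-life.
t½ = ln(2)/λ = 0.03001 days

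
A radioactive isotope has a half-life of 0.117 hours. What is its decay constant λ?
λ = ln(2)/t½ = 5.924 hour⁻¹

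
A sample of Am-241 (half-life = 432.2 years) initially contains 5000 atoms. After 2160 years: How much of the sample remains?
N = N₀(1/2)^(t/t½) = 156.5 atoms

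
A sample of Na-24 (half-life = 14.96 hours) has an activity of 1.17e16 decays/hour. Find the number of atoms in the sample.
N = A/λ = 2.525e17 atoms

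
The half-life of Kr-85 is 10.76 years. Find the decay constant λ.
λ = ln(2)/t½ = 0.06442 year⁻¹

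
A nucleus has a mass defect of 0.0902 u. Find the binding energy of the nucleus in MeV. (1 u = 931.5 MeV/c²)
B.E. = Δm × 931.5 = 84.02 MeV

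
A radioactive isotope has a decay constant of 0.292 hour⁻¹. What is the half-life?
t½ = ln(2)/λ = 2.374 hours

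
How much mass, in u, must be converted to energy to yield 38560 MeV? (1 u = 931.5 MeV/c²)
m = E/c² = 41.4 u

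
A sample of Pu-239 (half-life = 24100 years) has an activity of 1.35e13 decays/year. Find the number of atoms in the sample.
N = A/λ = 4.694e17 atoms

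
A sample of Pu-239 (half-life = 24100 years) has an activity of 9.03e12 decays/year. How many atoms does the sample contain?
N = A/λ = 3.14e17 atoms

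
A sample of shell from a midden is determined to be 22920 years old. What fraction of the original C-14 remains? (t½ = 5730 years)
N/N₀ = (1/2)^(t/t½) = 0.0625 = 6.25%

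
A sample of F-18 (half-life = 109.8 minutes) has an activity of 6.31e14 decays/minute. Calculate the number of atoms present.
N = A/λ = 9.996e16 atoms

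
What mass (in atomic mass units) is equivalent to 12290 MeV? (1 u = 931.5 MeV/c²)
m = E/c² = 13.19 u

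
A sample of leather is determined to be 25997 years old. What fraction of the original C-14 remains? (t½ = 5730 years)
N/N₀ = (1/2)^(t/t½) = 0.04308 = 4.31%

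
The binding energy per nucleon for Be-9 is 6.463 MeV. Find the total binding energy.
B.E. = 6.463 × 9 = 58.17 MeV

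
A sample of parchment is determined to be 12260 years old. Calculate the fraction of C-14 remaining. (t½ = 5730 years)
N/N₀ = (1/2)^(t/t½) = 0.2269 = 22.7%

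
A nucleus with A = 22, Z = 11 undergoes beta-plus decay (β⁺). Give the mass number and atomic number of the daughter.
Daughter: A = 22, Z = 10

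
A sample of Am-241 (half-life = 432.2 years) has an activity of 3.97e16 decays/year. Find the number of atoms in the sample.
N = A/λ = 2.475e19 atoms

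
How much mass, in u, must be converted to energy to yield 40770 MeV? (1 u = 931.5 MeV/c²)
m = E/c² = 43.77 u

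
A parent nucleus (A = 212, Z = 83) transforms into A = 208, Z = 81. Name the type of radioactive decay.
ΔA = -4, ΔZ = -2 ⇒ alpha decay (α)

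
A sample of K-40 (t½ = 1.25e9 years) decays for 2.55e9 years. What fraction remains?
N/N₀ = (1/2)^(t/t½) = 0.2432 = 24.3%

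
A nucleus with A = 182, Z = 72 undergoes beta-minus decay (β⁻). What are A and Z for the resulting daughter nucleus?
Daughter: A = 182, Z = 73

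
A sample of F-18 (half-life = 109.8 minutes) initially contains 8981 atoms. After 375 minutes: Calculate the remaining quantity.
N = N₀(1/2)^(t/t½) = 841.8 atoms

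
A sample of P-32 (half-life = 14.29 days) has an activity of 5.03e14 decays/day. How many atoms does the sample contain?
N = A/λ = 1.037e16 atoms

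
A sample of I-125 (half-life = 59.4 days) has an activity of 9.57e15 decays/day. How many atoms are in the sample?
N = A/λ = 8.201e17 atoms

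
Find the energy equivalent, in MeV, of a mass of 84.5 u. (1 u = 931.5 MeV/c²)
E = mc² = 78710 MeV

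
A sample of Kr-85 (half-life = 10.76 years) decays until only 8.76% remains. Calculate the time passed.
t = t½ × log₂(N₀/N) = 37.8 years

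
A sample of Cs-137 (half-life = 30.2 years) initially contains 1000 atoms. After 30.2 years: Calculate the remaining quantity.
N = N₀(1/2)^(t/t½) = 500 atoms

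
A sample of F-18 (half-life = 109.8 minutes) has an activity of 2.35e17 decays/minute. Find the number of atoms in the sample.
N = A/λ = 3.723e19 atoms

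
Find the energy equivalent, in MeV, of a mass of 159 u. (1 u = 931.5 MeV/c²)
E = mc² = 1.481e5 MeV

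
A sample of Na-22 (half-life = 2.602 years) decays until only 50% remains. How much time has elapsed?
t = t½ × log₂(N₀/N) = 2.602 years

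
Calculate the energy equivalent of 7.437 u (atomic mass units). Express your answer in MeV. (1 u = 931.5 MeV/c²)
E = mc² = 6928 MeV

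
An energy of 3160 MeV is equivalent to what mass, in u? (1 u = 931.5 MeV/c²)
m = E/c² = 3.392 u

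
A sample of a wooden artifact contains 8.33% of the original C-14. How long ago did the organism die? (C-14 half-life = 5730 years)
Age = t½ × log₂(1/ratio) = 20550 years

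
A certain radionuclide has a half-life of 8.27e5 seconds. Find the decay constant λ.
λ = ln(2)/t½ = 8.381e-7 second⁻¹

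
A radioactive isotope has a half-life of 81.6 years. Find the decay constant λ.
λ = ln(2)/t½ = 0.008494 year⁻¹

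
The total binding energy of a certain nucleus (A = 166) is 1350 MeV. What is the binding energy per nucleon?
B.E./A = 1350/166 = 8.133 MeV/nucleon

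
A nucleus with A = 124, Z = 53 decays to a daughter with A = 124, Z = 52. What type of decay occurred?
ΔA = 0, ΔZ = -1 ⇒ beta-plus decay (β⁺) or electron capture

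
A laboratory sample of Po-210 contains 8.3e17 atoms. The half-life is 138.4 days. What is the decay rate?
A = λN = 4.157e15 decays/day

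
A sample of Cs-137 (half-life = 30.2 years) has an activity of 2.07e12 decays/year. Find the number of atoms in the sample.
N = A/λ = 9.019e13 atoms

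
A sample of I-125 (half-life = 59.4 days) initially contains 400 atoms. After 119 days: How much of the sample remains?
N = N₀(1/2)^(t/t½) = 99.77 atoms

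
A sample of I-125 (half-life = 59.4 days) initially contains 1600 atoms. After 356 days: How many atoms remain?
N = N₀(1/2)^(t/t½) = 25.12 atoms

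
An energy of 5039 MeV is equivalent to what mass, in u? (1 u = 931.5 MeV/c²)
m = E/c² = 5.41 u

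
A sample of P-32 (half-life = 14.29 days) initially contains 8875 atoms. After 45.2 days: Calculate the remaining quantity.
N = N₀(1/2)^(t/t½) = 990.8 atoms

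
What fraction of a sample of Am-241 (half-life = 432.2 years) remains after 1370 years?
N/N₀ = (1/2)^(t/t½) = 0.1111 = 11.1%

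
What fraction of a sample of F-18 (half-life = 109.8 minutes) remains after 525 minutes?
N/N₀ = (1/2)^(t/t½) = 0.03636 = 3.64%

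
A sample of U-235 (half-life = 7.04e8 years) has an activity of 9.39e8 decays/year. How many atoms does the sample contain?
N = A/λ = 9.537e17 atoms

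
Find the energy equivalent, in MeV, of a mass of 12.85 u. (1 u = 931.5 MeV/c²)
E = mc² = 11970 MeV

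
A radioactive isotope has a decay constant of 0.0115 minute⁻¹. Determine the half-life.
t½ = ln(2)/λ = 60.27 minutes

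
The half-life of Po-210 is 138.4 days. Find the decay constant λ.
λ = ln(2)/t½ = 0.005008 day⁻¹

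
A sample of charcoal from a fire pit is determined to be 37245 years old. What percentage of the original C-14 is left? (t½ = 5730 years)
N/N₀ = (1/2)^(t/t½) = 0.01105 = 1.1%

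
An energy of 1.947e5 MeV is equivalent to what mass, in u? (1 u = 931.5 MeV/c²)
m = E/c² = 209 u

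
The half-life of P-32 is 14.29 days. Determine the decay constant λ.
λ = ln(2)/t½ = 0.04851 day⁻¹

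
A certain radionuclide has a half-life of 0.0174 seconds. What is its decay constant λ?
λ = ln(2)/t½ = 39.84 second⁻¹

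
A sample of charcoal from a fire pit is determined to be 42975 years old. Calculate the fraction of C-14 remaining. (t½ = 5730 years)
N/N₀ = (1/2)^(t/t½) = 0.005524 = 0.552%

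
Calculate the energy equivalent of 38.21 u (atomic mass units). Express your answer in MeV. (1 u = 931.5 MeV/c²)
E = mc² = 35590 MeV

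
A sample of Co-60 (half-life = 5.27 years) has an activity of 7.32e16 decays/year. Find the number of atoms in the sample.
N = A/λ = 5.565e17 atoms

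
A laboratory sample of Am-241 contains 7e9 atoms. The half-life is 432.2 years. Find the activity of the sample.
A = λN = 1.123e7 decays/year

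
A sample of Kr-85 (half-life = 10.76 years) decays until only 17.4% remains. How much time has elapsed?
t = t½ × log₂(N₀/N) = 27.15 years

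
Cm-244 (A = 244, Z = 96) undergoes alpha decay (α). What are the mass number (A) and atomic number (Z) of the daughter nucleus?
Daughter: A = 240, Z = 94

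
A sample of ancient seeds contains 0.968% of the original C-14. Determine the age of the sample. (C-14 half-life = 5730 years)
Age = t½ × log₂(1/ratio) = 38340 years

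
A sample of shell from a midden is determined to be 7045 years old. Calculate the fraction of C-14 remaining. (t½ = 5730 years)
N/N₀ = (1/2)^(t/t½) = 0.4265 = 42.6%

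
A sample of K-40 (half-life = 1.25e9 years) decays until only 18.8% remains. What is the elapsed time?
t = t½ × log₂(N₀/N) = 3.014e9 years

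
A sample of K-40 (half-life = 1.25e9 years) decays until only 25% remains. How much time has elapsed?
t = t½ × log₂(N₀/N) = 2.5e9 years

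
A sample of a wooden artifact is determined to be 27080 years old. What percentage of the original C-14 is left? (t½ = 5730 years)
N/N₀ = (1/2)^(t/t½) = 0.03779 = 3.78%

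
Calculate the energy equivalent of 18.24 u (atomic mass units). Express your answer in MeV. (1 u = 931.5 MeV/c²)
E = mc² = 16990 MeV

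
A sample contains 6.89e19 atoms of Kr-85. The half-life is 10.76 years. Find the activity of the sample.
A = λN = 4.438e18 decays/year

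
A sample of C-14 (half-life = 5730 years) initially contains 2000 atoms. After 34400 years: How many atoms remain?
N = N₀(1/2)^(t/t½) = 31.17 atoms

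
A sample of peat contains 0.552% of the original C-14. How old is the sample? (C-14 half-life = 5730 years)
Age = t½ × log₂(1/ratio) = 42980 years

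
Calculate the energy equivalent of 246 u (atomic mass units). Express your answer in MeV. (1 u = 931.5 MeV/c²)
E = mc² = 2.291e5 MeV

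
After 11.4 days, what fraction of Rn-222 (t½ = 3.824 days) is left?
N/N₀ = (1/2)^(t/t½) = 0.1266 = 12.7%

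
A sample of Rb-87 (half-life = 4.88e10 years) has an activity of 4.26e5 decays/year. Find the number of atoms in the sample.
N = A/λ = 2.999e16 atoms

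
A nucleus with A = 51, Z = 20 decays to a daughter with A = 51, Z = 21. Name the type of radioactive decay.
ΔA = 0, ΔZ = +1 ⇒ beta-minus decay (β⁻)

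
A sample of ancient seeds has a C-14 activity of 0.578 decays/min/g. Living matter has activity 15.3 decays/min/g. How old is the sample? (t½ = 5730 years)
Age = t½ × log₂(A₀/A) = 27080 years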